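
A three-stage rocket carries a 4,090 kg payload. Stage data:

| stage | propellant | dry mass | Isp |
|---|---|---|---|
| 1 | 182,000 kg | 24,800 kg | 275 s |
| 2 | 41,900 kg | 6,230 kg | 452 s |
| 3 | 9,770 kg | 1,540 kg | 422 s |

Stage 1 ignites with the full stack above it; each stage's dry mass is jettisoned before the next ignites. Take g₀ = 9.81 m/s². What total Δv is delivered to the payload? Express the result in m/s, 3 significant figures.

Ignition mass of stage 1 = 182,000+24,800 + 41,900+6,230 + 9,770+1,540 + 4,090 = 270,330 kg.
Stage 1: m₀ = 270,330 kg, m_f = 270,330 − 182,000 = 88,330 kg; Δv = 275×9.81×ln(3.06) = 2697.8×1.1186 ≈ 3018 m/s.
Stage 2: m₀ = 63,530 kg, m_f = 63,530 − 41,900 = 21,630 kg; Δv = 452×9.81×ln(2.937) = 4434.1×1.0774 ≈ 4777 m/s.
Stage 3: m₀ = 15,400 kg, m_f = 15,400 − 9,770 = 5,630 kg; Δv = 422×9.81×ln(2.735) = 4139.8×1.0063 ≈ 4166 m/s.
Total Δv = 3018 + 4777 + 4166 = 11961 m/s.

Δv ≈ 12000 m/s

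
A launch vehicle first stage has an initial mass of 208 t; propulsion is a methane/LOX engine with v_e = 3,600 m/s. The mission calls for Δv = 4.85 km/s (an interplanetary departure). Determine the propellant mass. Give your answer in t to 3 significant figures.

m₀/m_f = exp(Δv / v_e) = exp(4850 / 3600.0) = exp(1.3472) = 3.8467.
m_f = 208 / 3.8467 = 54.0723 t, so propellant = m₀ − m_f = 208 − 54.0723 = 153.9277 t.

propellant mass ≈ 154 t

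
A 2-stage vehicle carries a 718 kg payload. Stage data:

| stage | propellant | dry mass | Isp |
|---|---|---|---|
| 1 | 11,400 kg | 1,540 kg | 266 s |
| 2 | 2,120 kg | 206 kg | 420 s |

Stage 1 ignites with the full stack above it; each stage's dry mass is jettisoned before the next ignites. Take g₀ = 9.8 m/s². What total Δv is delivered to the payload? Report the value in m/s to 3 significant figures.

Ignition mass of stage 1 = 11,400+1,540 + 2,120+206 + 718 = 15,984 kg.
Stage 1: m₀ = 15,984 kg, m_f = 15,984 − 11,400 = 4,584 kg; Δv = 266×9.8×ln(3.487) = 2606.8×1.2490 ≈ 3256 m/s.
Stage 2: m₀ = 3,044 kg, m_f = 3,044 − 2,120 = 924 kg; Δv = 420×9.8×ln(3.294) = 4116.0×1.1922 ≈ 4907 m/s.
Total Δv = 3256 + 4907 = 8163 m/s.

Δv ≈ 8160 m/s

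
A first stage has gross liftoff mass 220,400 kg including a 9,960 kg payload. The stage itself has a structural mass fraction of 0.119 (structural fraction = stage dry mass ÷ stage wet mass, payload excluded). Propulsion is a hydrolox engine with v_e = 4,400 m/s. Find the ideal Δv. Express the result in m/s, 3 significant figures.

Δv ≈ 8100 m/s

Stage wet mass = m₀ − payload = 220,400 − 9,960 = 210,440 kg.
Stage dry mass = ε × stage wet mass = 0.119 × 210,440 = 25,042.4 kg.
Burnout mass m_f = stage dry + payload = 25,042.4 + 9,960 = 35,002.4 kg.
Δv = v_e · ln(220,400/35,002.4) = 4400.0 × ln(6.297) = 4400.0 × 1.8400 ≈ 8096 m/s.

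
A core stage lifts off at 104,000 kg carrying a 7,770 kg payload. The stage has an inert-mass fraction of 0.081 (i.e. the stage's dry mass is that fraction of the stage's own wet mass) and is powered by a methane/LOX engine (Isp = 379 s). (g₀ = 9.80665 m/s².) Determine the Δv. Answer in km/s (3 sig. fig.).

Δv ≈ 7.06 km/s

Stage wet mass = m₀ − payload = 104,000 − 7,770 = 96,230 kg.
Stage dry mass = ε × stage wet mass = 0.081 × 96,230 = 7,794.63 kg.
Burnout mass m_f = stage dry + payload = 7,794.63 + 7,770 = 15,564.63 kg.
v_e = Isp · g₀ = 379 × 9.80665 = 3716.7 m/s.
By the Tsiolkovsky rocket equation, Δv = v_e · ln(104,000/15,564.63) = 3716.7 × ln(6.682) = 3716.7 × 1.8994 ≈ 7060 m/s.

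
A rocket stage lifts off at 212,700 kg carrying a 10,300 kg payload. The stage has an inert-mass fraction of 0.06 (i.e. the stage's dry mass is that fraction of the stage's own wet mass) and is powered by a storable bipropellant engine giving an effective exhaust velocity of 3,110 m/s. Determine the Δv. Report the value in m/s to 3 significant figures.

Δv ≈ 6990 m/s

Stage wet mass = m₀ − payload = 212,700 − 10,300 = 202,400 kg.
Stage dry mass = ε × stage wet mass = 0.06 × 202,400 = 12,144 kg.
Burnout mass m_f = stage dry + payload = 12,144 + 10,300 = 22,444 kg.
Using Δv = v_e ln(m₀/m_f): Δv = v_e · ln(212,700/22,444) = 3110.0 × ln(9.477) = 3110.0 × 2.2489 ≈ 6994 m/s.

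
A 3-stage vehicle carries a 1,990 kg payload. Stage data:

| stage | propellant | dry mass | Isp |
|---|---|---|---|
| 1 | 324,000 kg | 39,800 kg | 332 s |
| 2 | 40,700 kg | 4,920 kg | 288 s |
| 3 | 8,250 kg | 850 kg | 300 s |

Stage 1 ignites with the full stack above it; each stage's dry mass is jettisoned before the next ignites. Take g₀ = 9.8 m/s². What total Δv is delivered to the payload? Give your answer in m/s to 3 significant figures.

Δv ≈ 12400 m/s

Ignition mass of stage 1 = 324,000+39,800 + 40,700+4,920 + 8,250+850 + 1,990 = 420,510 kg.
Stage 1: m₀ = 420,510 kg, m_f = 420,510 − 324,000 = 96,510 kg; Δv = 332×9.8×ln(4.357) = 3253.6×1.4718 ≈ 4789 m/s.
Stage 2: m₀ = 56,710 kg, m_f = 56,710 − 40,700 = 16,010 kg; Δv = 288×9.8×ln(3.542) = 2822.4×1.2647 ≈ 3570 m/s.
Stage 3: m₀ = 11,090 kg, m_f = 11,090 − 8,250 = 2,840 kg; Δv = 300×9.8×ln(3.905) = 2940.0×1.3622 ≈ 4005 m/s.
Total Δv = 4789 + 3570 + 4005 = 12364 m/s.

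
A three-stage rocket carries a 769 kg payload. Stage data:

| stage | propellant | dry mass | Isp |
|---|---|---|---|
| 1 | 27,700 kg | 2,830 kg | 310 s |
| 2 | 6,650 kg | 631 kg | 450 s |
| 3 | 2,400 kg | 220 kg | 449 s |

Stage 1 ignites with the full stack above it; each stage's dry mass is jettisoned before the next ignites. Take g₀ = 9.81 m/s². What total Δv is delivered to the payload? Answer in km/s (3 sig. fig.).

Ignition mass of stage 1 = 27,700+2,830 + 6,650+631 + 2,400+220 + 769 = 41,200 kg.
Stage 1: m₀ = 41,200 kg, m_f = 41,200 − 27,700 = 13,500 kg; Δv = 310×9.81×ln(3.052) = 3041.1×1.1157 ≈ 3393 m/s.
Stage 2: m₀ = 10,670 kg, m_f = 10,670 − 6,650 = 4,020 kg; Δv = 450×9.81×ln(2.654) = 4414.5×0.9762 ≈ 4309 m/s.
Stage 3: m₀ = 3,389 kg, m_f = 3,389 − 2,400 = 989 kg; Δv = 449×9.81×ln(3.427) = 4404.7×1.2316 ≈ 5425 m/s.
Total Δv = 3393 + 4309 + 5425 = 13127 m/s.

Δv ≈ 13.1 km/s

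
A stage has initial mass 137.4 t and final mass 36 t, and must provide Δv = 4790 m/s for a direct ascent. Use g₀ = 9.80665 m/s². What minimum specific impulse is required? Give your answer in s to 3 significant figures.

Isp ≈ 365 s

ln(m₀/m_f) = ln(137400/36000) = ln(3.817) = 1.3394.
Rocket equation: v_e = Δv / ln(m₀/m_f) = 4790 / 1.3394 = 3576.3 m/s.
Isp = v_e / g₀ = 3576.3 / 9.80665 = 364.7 s.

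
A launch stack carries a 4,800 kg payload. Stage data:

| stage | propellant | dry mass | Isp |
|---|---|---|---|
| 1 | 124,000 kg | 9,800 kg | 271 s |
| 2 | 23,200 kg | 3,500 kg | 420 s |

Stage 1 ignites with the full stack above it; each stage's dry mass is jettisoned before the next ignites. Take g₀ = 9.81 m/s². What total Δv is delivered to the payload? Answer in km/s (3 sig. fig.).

Δv ≈ 9.18 km/s

Ignition mass of stage 1 = 124,000+9,800 + 23,200+3,500 + 4,800 = 165,300 kg.
Stage 1: m₀ = 165,300 kg, m_f = 165,300 − 124,000 = 41,300 kg; Δv = 271×9.81×ln(4.002) = 2658.5×1.3869 ≈ 3687 m/s.
Stage 2: m₀ = 31,500 kg, m_f = 31,500 − 23,200 = 8,300 kg; Δv = 420×9.81×ln(3.795) = 4120.2×1.3337 ≈ 5495 m/s.
Total Δv = 3687 + 5495 = 9182 m/s.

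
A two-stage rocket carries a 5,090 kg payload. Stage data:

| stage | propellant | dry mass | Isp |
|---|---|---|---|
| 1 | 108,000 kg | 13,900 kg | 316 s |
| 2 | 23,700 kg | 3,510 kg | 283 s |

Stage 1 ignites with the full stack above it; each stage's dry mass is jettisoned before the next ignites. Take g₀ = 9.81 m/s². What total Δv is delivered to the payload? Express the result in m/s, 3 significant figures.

Δv ≈ 7410 m/s

Ignition mass of stage 1 = 108,000+13,900 + 23,700+3,510 + 5,090 = 154,200 kg.
Stage 1: m₀ = 154,200 kg, m_f = 154,200 − 108,000 = 46,200 kg; Δv = 316×9.81×ln(3.338) = 3100.0×1.2053 ≈ 3736 m/s.
Stage 2: m₀ = 32,300 kg, m_f = 32,300 − 23,700 = 8,600 kg; Δv = 283×9.81×ln(3.756) = 2776.2×1.3233 ≈ 3674 m/s.
Total Δv = 3736 + 3674 = 7410 m/s.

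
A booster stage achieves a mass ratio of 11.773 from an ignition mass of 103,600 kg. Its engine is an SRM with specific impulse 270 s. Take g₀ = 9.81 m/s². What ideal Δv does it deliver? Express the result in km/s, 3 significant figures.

v_e = Isp · g₀ = 270 × 9.81 = 2648.7 m/s.
Using Δv = v_e ln(m₀/m_f): Δv = v_e · ln(11.773) = 2648.7 × 2.4658 ≈ 6531.2 m/s.

Δv ≈ 6.53 km/s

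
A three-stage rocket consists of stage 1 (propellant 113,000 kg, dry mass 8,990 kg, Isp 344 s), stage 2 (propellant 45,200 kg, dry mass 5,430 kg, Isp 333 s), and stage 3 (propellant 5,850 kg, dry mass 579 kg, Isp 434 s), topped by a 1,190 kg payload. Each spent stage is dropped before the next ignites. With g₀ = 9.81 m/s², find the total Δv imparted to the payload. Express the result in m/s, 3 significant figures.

Δv ≈ 14400 m/s

Ignition mass of stage 1 = 113,000+8,990 + 45,200+5,430 + 5,850+579 + 1,190 = 180,239 kg.
Stage 1: m₀ = 180,239 kg, m_f = 180,239 − 113,000 = 67,239 kg; Δv = 344×9.81×ln(2.681) = 3374.6×0.9860 ≈ 3327 m/s.
Stage 2: m₀ = 58,249 kg, m_f = 58,249 − 45,200 = 13,049 kg; Δv = 333×9.81×ln(4.464) = 3266.7×1.4960 ≈ 4887 m/s.
Stage 3: m₀ = 7,619 kg, m_f = 7,619 − 5,850 = 1,769 kg; Δv = 434×9.81×ln(4.307) = 4257.5×1.4602 ≈ 6217 m/s.
Total Δv = 3327 + 4887 + 6217 = 14431 m/s.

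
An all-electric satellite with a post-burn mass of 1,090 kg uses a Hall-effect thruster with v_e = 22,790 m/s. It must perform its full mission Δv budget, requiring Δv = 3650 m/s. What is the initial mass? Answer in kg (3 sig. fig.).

From the ideal rocket equation, m₀/m_f = exp(Δv / v_e) = exp(3650 / 22790.0) = exp(0.1602) = 1.1737.
m₀ = m_f × 1.1737 = 1,090 × 1.1737 = 1,279.33 kg.

initial mass ≈ 1280 kg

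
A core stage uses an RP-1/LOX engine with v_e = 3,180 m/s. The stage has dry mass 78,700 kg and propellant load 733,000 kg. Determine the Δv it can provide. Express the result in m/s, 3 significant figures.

Δv ≈ 7420 m/s

m₀ = m_dry + m_prop = 78,700 + 733,000 = 811,700 kg.
By the Tsiolkovsky rocket equation, Δv = v_e · ln(m₀/m_f) = 3180.0 × ln(10.31) = 3180.0 × 2.3335 ≈ 7420.5 m/s.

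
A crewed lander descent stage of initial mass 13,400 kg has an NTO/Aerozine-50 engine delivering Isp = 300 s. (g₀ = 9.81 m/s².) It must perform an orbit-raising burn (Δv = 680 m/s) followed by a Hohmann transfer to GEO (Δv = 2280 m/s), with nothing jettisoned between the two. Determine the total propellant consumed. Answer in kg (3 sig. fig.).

v_e = Isp · g₀ = 300 × 9.81 = 2943.0 m/s.
After the first burn: m = 13400 × exp(−680/2943.0) = 13400 × 0.79369 = 10,635.4 kg.
After the second burn: m = 10,635.4 × exp(−2280/2943.0) = 10,635.4 × 0.46083 = 4,901.11 kg.
Total propellant = m₀ − m_final = 13400 − 4,901.11 = 8,498.89 kg.

total propellant consumed ≈ 8500 kg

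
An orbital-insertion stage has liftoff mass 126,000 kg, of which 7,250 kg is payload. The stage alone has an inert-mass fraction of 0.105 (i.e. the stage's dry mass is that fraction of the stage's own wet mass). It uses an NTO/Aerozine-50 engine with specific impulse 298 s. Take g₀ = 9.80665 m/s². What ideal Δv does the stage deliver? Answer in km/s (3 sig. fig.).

Stage wet mass = m₀ − payload = 126,000 − 7,250 = 118,750 kg.
Stage dry mass = ε × stage wet mass = 0.105 × 118,750 = 12,468.8 kg.
Burnout mass m_f = stage dry + payload = 12,468.8 + 7,250 = 19,718.8 kg.
v_e = Isp · g₀ = 298 × 9.80665 = 2922.4 m/s.
Rocket equation: Δv = v_e · ln(126,000/19,718.8) = 2922.4 × ln(6.39) = 2922.4 × 1.8547 ≈ 5420 m/s.

Δv ≈ 5.42 km/s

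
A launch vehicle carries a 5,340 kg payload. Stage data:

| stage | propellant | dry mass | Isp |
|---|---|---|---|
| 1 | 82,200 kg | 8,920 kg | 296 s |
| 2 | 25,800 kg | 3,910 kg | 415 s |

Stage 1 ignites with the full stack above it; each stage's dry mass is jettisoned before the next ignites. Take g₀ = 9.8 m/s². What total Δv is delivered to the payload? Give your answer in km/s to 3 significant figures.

Ignition mass of stage 1 = 82,200+8,920 + 25,800+3,910 + 5,340 = 126,170 kg.
Stage 1: m₀ = 126,170 kg, m_f = 126,170 − 82,200 = 43,970 kg; Δv = 296×9.8×ln(2.869) = 2900.8×1.0541 ≈ 3058 m/s.
Stage 2: m₀ = 35,050 kg, m_f = 35,050 − 25,800 = 9,250 kg; Δv = 415×9.8×ln(3.789) = 4067.0×1.3322 ≈ 5418 m/s.
Total Δv = 3058 + 5418 = 8476 m/s.

Δv ≈ 8.48 km/s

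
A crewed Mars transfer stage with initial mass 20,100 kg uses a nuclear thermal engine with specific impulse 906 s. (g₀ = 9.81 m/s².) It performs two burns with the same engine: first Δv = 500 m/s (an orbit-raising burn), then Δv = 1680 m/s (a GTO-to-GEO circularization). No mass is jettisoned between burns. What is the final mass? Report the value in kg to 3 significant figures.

v_e = Isp · g₀ = 906 × 9.81 = 8887.9 m/s.
After the first burn: m = 20100 × exp(−500/8887.9) = 20100 × 0.94530 = 19,000.5 kg.
After the second burn: m = 19,000.5 × exp(−1680/8887.9) = 19,000.5 × 0.82777 = 15,728 kg.

final mass ≈ 15700 kg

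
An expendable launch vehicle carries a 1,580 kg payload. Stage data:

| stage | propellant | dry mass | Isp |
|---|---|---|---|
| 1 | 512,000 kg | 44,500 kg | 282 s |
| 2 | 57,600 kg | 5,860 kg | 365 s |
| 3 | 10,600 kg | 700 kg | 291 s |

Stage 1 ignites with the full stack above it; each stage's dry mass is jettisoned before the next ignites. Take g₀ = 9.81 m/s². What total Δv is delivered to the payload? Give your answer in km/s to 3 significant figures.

Δv ≈ 14.6 km/s

Ignition mass of stage 1 = 512,000+44,500 + 57,600+5,860 + 10,600+700 + 1,580 = 632,840 kg.
Stage 1: m₀ = 632,840 kg, m_f = 632,840 − 512,000 = 120,840 kg; Δv = 282×9.81×ln(5.237) = 2766.4×1.6558 ≈ 4581 m/s.
Stage 2: m₀ = 76,340 kg, m_f = 76,340 − 57,600 = 18,740 kg; Δv = 365×9.81×ln(4.074) = 3580.7×1.4045 ≈ 5029 m/s.
Stage 3: m₀ = 12,880 kg, m_f = 12,880 − 10,600 = 2,280 kg; Δv = 291×9.81×ln(5.649) = 2854.7×1.7315 ≈ 4943 m/s.
Total Δv = 4581 + 5029 + 4943 = 14553 m/s.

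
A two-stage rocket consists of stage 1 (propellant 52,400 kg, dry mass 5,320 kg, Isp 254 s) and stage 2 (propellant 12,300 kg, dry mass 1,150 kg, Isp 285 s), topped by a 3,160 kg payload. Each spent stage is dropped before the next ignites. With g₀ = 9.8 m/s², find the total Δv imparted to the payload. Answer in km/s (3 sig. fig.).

Δv ≈ 6.81 km/s

Ignition mass of stage 1 = 52,400+5,320 + 12,300+1,150 + 3,160 = 74,330 kg.
Stage 1: m₀ = 74,330 kg, m_f = 74,330 − 52,400 = 21,930 kg; Δv = 254×9.8×ln(3.389) = 2489.2×1.2207 ≈ 3038 m/s.
Stage 2: m₀ = 16,610 kg, m_f = 16,610 − 12,300 = 4,310 kg; Δv = 285×9.8×ln(3.854) = 2793.0×1.3491 ≈ 3768 m/s.
Total Δv = 3038 + 3768 = 6806 m/s.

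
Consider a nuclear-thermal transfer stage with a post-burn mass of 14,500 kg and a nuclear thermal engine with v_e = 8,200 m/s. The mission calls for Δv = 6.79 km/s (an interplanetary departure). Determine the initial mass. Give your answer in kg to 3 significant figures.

Using Δv = v_e ln(m₀/m_f): m₀/m_f = exp(Δv / v_e) = exp(6790 / 8200.0) = exp(0.8280) = 2.2888.
m₀ = m_f × 2.2888 = 14,500 × 2.2888 = 33,187.6 kg.

initial mass ≈ 33200 kg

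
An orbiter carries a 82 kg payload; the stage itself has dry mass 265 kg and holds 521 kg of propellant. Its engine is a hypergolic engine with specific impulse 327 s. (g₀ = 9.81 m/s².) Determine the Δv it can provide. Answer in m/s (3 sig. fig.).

v_e = Isp · g₀ = 327 × 9.81 = 3207.9 m/s.
m₀ = payload + dry + propellant = 82 + 265 + 521 = 868 kg.
m_f = payload + dry = 82 + 265 = 347 kg.
Δv = v_e · ln(m₀/m_f) = 3207.9 × ln(2.501) = 3207.9 × 0.9169 ≈ 2941.2 m/s.

Δv ≈ 2940 m/s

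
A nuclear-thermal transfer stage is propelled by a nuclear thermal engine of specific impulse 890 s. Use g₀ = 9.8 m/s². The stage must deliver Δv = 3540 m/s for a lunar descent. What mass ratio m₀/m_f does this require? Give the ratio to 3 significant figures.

v_e = Isp · g₀ = 890 × 9.8 = 8722.0 m/s.
m₀/m_f = exp(Δv / v_e) = exp(3540 / 8722.0) = exp(0.4059) = 1.5006.

mass ratio ≈ 1.50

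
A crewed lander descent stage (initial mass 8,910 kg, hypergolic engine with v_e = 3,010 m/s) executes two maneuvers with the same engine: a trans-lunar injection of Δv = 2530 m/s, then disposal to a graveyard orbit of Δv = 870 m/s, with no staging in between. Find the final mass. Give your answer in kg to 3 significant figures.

final mass ≈ 2880 kg

After the first burn: m = 8910 × exp(−2530/3010.0) = 8910 × 0.43148 = 3,844.49 kg.
After the second burn: m = 3,844.49 × exp(−870/3010.0) = 3,844.49 × 0.74898 = 2,879.45 kg.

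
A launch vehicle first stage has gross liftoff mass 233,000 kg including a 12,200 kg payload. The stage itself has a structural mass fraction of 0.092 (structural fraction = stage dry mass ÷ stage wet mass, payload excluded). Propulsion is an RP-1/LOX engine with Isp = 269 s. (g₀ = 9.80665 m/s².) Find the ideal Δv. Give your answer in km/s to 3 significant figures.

Stage wet mass = m₀ − payload = 233,000 − 12,200 = 220,800 kg.
Stage dry mass = ε × stage wet mass = 0.092 × 220,800 = 20,313.6 kg.
Burnout mass m_f = stage dry + payload = 20,313.6 + 12,200 = 32,513.6 kg.
v_e = Isp · g₀ = 269 × 9.80665 = 2638.0 m/s.
Δv = v_e · ln(233,000/32,513.6) = 2638.0 × ln(7.166) = 2638.0 × 1.9694 ≈ 5195 m/s.

Δv ≈ 5.20 km/s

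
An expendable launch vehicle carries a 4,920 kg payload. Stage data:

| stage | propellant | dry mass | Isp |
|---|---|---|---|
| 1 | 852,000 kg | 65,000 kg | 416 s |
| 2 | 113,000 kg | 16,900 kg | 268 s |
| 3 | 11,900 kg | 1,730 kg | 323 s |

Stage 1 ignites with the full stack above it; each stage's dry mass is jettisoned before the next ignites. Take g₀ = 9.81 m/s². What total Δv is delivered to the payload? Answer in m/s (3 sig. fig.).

Δv ≈ 13600 m/s

Ignition mass of stage 1 = 852,000+65,000 + 113,000+16,900 + 11,900+1,730 + 4,920 = 1,065,450 kg.
Stage 1: m₀ = 1,065,450 kg, m_f = 1,065,450 − 852,000 = 213,450 kg; Δv = 416×9.81×ln(4.992) = 4081.0×1.6077 ≈ 6561 m/s.
Stage 2: m₀ = 148,450 kg, m_f = 148,450 − 113,000 = 35,450 kg; Δv = 268×9.81×ln(4.188) = 2629.1×1.4321 ≈ 3765 m/s.
Stage 3: m₀ = 18,550 kg, m_f = 18,550 − 11,900 = 6,650 kg; Δv = 323×9.81×ln(2.789) = 3168.6×1.0259 ≈ 3251 m/s.
Total Δv = 6561 + 3765 + 3251 = 13577 m/s.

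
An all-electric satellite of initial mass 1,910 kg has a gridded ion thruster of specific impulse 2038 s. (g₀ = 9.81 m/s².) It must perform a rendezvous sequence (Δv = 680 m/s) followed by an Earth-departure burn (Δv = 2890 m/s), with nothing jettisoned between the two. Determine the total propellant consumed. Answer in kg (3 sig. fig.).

total propellant consumed ≈ 312 kg

v_e = Isp · g₀ = 2038 × 9.81 = 19992.8 m/s.
After the first burn: m = 1910 × exp(−680/19992.8) = 1910 × 0.96656 = 1,846.13 kg.
After the second burn: m = 1,846.13 × exp(−2890/19992.8) = 1,846.13 × 0.86541 = 1,597.66 kg.
Total propellant = m₀ − m_final = 1910 − 1,597.66 = 312.34 kg.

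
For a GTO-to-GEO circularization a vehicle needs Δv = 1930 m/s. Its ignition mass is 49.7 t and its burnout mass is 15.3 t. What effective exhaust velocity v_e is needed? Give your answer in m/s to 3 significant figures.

ln(m₀/m_f) = ln(49700/15300) = ln(3.248) = 1.1782.
From the ideal rocket equation, v_e = Δv / ln(m₀/m_f) = 1930 / 1.1782 = 1638.2 m/s.

v_e ≈ 1640 m/s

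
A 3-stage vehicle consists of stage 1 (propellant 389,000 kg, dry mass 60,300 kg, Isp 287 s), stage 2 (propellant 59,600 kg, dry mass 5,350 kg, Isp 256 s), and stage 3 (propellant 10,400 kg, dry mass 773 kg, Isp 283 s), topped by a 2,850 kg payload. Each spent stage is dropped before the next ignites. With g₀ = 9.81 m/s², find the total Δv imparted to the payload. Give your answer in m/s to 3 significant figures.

Δv ≈ 11000 m/s

Ignition mass of stage 1 = 389,000+60,300 + 59,600+5,350 + 10,400+773 + 2,850 = 528,273 kg.
Stage 1: m₀ = 528,273 kg, m_f = 528,273 − 389,000 = 139,273 kg; Δv = 287×9.81×ln(3.793) = 2815.5×1.3332 ≈ 3754 m/s.
Stage 2: m₀ = 78,973 kg, m_f = 78,973 − 59,600 = 19,373 kg; Δv = 256×9.81×ln(4.076) = 2511.4×1.4052 ≈ 3529 m/s.
Stage 3: m₀ = 14,023 kg, m_f = 14,023 − 10,400 = 3,623 kg; Δv = 283×9.81×ln(3.871) = 2776.2×1.3534 ≈ 3757 m/s.
Total Δv = 3754 + 3529 + 3757 = 11040 m/s.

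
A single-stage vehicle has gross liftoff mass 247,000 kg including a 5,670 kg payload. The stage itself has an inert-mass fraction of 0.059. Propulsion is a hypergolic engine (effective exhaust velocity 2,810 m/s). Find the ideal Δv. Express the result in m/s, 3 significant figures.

Δv ≈ 7080 m/s

Stage wet mass = m₀ − payload = 247,000 − 5,670 = 241,330 kg.
Stage dry mass = ε × stage wet mass = 0.059 × 241,330 = 14,238.5 kg.
Burnout mass m_f = stage dry + payload = 14,238.5 + 5,670 = 19,908.5 kg.
From the ideal rocket equation, Δv = v_e · ln(247,000/19,908.5) = 2810.0 × ln(12.41) = 2810.0 × 2.5182 ≈ 7076 m/s.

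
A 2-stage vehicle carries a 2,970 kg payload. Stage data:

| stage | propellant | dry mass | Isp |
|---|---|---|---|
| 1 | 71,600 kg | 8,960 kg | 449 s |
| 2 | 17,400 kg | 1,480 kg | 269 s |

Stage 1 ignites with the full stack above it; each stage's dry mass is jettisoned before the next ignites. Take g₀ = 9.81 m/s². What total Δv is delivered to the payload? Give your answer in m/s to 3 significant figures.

Ignition mass of stage 1 = 71,600+8,960 + 17,400+1,480 + 2,970 = 102,410 kg.
Stage 1: m₀ = 102,410 kg, m_f = 102,410 − 71,600 = 30,810 kg; Δv = 449×9.81×ln(3.324) = 4404.7×1.2011 ≈ 5291 m/s.
Stage 2: m₀ = 21,850 kg, m_f = 21,850 − 17,400 = 4,450 kg; Δv = 269×9.81×ln(4.91) = 2638.9×1.5913 ≈ 4199 m/s.
Total Δv = 5291 + 4199 = 9490 m/s.

Δv ≈ 9490 m/s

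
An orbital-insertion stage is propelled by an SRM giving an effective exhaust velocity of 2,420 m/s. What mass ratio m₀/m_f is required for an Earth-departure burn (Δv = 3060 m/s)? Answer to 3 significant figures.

mass ratio ≈ 3.54

m₀/m_f = exp(Δv / v_e) = exp(3060 / 2420.0) = exp(1.2645) = 3.5412.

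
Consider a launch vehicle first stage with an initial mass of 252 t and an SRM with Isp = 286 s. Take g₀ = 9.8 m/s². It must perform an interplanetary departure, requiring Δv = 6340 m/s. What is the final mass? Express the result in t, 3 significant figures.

final mass ≈ 26.2 t

v_e = Isp · g₀ = 286 × 9.8 = 2802.8 m/s.
m₀/m_f = exp(Δv / v_e) = exp(6340 / 2802.8) = exp(2.2620) = 9.6025.
m_f = m₀ / 9.6025 = 252 / 9.6025 = 26.2432 t.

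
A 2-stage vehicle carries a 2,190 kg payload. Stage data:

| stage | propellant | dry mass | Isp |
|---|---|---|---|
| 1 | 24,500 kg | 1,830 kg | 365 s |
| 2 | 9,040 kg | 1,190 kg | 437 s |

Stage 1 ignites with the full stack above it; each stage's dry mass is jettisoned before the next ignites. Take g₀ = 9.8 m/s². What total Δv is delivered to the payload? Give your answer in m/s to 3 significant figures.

Δv ≈ 9150 m/s

Ignition mass of stage 1 = 24,500+1,830 + 9,040+1,190 + 2,190 = 38,750 kg.
Stage 1: m₀ = 38,750 kg, m_f = 38,750 − 24,500 = 14,250 kg; Δv = 365×9.8×ln(2.719) = 3577.0×1.0004 ≈ 3578 m/s.
Stage 2: m₀ = 12,420 kg, m_f = 12,420 − 9,040 = 3,380 kg; Δv = 437×9.8×ln(3.675) = 4282.6×1.3014 ≈ 5574 m/s.
Total Δv = 3578 + 5574 = 9152 m/s.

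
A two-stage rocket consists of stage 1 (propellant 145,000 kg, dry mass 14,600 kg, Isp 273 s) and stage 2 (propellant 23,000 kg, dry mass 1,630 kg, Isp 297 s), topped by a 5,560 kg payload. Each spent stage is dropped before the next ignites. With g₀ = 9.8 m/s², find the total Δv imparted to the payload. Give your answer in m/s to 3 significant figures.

Ignition mass of stage 1 = 145,000+14,600 + 23,000+1,630 + 5,560 = 189,790 kg.
Stage 1: m₀ = 189,790 kg, m_f = 189,790 − 145,000 = 44,790 kg; Δv = 273×9.8×ln(4.237) = 2675.4×1.4439 ≈ 3863 m/s.
Stage 2: m₀ = 30,190 kg, m_f = 30,190 − 23,000 = 7,190 kg; Δv = 297×9.8×ln(4.199) = 2910.6×1.4348 ≈ 4176 m/s.
Total Δv = 3863 + 4176 = 8039 m/s.

Δv ≈ 8040 m/s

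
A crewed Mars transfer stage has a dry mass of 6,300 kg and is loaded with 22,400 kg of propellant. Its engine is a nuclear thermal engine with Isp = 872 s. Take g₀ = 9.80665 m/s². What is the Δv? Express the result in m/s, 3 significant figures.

Δv ≈ 13000 m/s

v_e = Isp · g₀ = 872 × 9.80665 = 8551.4 m/s.
m₀ = m_dry + m_prop = 6,300 + 22,400 = 28,700 kg.
By the Tsiolkovsky rocket equation, Δv = v_e · ln(m₀/m_f) = 8551.4 × ln(4.556) = 8551.4 × 1.5163 ≈ 12966.9 m/s.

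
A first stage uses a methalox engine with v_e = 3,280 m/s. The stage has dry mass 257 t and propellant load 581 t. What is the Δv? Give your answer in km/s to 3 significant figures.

Δv ≈ 3.88 km/s

m₀ = m_dry + m_prop = 257 + 581 = 838 t.
By the Tsiolkovsky rocket equation, Δv = v_e · ln(m₀/m_f) = 3280.0 × ln(3.261) = 3280.0 × 1.1819 ≈ 3876.8 m/s.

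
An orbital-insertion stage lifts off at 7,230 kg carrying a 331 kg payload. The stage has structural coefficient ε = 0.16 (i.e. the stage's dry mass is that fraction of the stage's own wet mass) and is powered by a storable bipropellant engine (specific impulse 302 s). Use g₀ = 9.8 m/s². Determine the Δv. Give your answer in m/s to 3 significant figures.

Stage wet mass = m₀ − payload = 7,230 − 331 = 6,899 kg.
Stage dry mass = ε × stage wet mass = 0.16 × 6,899 = 1,103.84 kg.
Burnout mass m_f = stage dry + payload = 1,103.84 + 331 = 1,434.84 kg.
v_e = Isp · g₀ = 302 × 9.8 = 2959.6 m/s.
Δv = v_e · ln(7,230/1,434.84) = 2959.6 × ln(5.039) = 2959.6 × 1.6172 ≈ 4786 m/s.

Δv ≈ 4790 m/s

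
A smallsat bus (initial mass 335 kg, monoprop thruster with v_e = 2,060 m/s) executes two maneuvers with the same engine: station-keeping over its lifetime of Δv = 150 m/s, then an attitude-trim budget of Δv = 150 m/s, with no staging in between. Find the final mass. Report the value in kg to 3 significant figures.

final mass ≈ 290 kg

After the first burn: m = 335 × exp(−150/2060.0) = 335 × 0.92977 = 311.473 kg.
After the second burn: m = 311.473 × exp(−150/2060.0) = 311.473 × 0.92977 = 289.598 kg.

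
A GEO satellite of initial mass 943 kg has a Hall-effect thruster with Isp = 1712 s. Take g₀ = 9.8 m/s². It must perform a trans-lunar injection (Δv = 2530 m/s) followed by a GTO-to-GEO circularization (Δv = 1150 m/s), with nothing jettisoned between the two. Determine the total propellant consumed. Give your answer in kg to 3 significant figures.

total propellant consumed ≈ 186 kg

v_e = Isp · g₀ = 1712 × 9.8 = 16777.6 m/s.
After the first burn: m = 943 × exp(−2530/16777.6) = 943 × 0.86002 = 810.999 kg.
After the second burn: m = 810.999 × exp(−1150/16777.6) = 810.999 × 0.93375 = 757.27 kg.
Total propellant = m₀ − m_final = 943 − 757.27 = 185.73 kg.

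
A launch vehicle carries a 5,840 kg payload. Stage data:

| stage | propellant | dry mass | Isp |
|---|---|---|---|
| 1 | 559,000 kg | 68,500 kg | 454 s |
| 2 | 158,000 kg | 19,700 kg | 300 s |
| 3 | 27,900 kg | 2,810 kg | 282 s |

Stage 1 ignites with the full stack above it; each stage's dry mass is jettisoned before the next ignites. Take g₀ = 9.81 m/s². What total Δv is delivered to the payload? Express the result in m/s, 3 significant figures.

Ignition mass of stage 1 = 559,000+68,500 + 158,000+19,700 + 27,900+2,810 + 5,840 = 841,750 kg.
Stage 1: m₀ = 841,750 kg, m_f = 841,750 − 559,000 = 282,750 kg; Δv = 454×9.81×ln(2.977) = 4453.7×1.0909 ≈ 4859 m/s.
Stage 2: m₀ = 214,250 kg, m_f = 214,250 − 158,000 = 56,250 kg; Δv = 300×9.81×ln(3.809) = 2943.0×1.3373 ≈ 3936 m/s.
Stage 3: m₀ = 36,550 kg, m_f = 36,550 − 27,900 = 8,650 kg; Δv = 282×9.81×ln(4.225) = 2766.4×1.4411 ≈ 3987 m/s.
Total Δv = 4859 + 3936 + 3987 = 12782 m/s.

Δv ≈ 12800 m/s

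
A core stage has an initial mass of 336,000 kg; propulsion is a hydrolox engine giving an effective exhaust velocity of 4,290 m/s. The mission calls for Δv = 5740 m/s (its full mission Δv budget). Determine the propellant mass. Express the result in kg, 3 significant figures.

Using Δv = v_e ln(m₀/m_f): m₀/m_f = exp(Δv / v_e) = exp(5740 / 4290.0) = exp(1.3380) = 3.8114.
m_f = 336,000 / 3.8114 = 88,156.6 kg, so propellant = m₀ − m_f = 336,000 − 88,156.6 = 247,843.4 kg.

propellant mass ≈ 248000 kg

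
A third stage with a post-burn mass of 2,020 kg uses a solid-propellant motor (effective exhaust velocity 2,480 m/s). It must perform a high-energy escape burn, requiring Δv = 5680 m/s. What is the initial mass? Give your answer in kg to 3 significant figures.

initial mass ≈ 20000 kg

m₀/m_f = exp(Δv / v_e) = exp(5680 / 2480.0) = exp(2.2903) = 9.8781.
m₀ = m_f × 9.8781 = 2,020 × 9.8781 = 19,953.8 kg.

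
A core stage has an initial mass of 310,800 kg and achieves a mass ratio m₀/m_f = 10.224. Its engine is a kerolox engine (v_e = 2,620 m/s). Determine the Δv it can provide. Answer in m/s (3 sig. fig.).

Δv = v_e · ln(10.224) = 2620.0 × 2.3247 ≈ 6090.8 m/s.

Δv ≈ 6090 m/s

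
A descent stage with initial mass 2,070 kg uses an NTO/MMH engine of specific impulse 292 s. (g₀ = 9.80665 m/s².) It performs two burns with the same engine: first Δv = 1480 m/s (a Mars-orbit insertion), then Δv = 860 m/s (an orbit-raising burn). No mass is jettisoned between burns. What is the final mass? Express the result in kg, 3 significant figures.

v_e = Isp · g₀ = 292 × 9.80665 = 2863.5 m/s.
After the first burn: m = 2070 × exp(−1480/2863.5) = 2070 × 0.59640 = 1,234.55 kg.
After the second burn: m = 1,234.55 × exp(−860/2863.5) = 1,234.55 × 0.74058 = 914.283 kg.

final mass ≈ 914 kg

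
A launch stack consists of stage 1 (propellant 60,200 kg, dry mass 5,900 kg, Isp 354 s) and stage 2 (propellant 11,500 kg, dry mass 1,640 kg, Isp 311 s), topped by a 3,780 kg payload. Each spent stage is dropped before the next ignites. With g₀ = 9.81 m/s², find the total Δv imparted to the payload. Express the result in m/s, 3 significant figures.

Δv ≈ 7960 m/s

Ignition mass of stage 1 = 60,200+5,900 + 11,500+1,640 + 3,780 = 83,020 kg.
Stage 1: m₀ = 83,020 kg, m_f = 83,020 − 60,200 = 22,820 kg; Δv = 354×9.81×ln(3.638) = 3472.7×1.2914 ≈ 4485 m/s.
Stage 2: m₀ = 16,920 kg, m_f = 16,920 − 11,500 = 5,420 kg; Δv = 311×9.81×ln(3.122) = 3050.9×1.1384 ≈ 3473 m/s.
Total Δv = 4485 + 3473 = 7958 m/s.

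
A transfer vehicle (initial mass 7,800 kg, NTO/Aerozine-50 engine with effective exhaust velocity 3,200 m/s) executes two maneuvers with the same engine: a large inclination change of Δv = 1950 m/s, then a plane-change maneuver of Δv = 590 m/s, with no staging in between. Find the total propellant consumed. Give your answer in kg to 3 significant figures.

total propellant consumed ≈ 4270 kg

After the first burn: m = 7800 × exp(−1950/3200.0) = 7800 × 0.54369 = 4,240.78 kg.
After the second burn: m = 4,240.78 × exp(−590/3200.0) = 4,240.78 × 0.83162 = 3,526.72 kg.
Total propellant = m₀ − m_final = 7800 − 3,526.72 = 4,273.28 kg.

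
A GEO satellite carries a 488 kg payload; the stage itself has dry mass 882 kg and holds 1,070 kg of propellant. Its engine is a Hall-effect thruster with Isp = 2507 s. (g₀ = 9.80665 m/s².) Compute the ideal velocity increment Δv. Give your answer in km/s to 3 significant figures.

Δv ≈ 14.2 km/s

v_e = Isp · g₀ = 2507 × 9.80665 = 24585.3 m/s.
m₀ = payload + dry + propellant = 488 + 882 + 1,070 = 2,440 kg.
m_f = payload + dry = 488 + 882 = 1,370 kg.
Rocket equation: Δv = v_e · ln(m₀/m_f) = 24585.3 × ln(1.781) = 24585.3 × 0.5772 ≈ 14190.3 m/s.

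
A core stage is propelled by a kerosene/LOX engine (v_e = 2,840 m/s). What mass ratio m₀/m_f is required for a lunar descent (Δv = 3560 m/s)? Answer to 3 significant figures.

mass ratio ≈ 3.50

By the Tsiolkovsky rocket equation, m₀/m_f = exp(Δv / v_e) = exp(3560 / 2840.0) = exp(1.2535) = 3.5027.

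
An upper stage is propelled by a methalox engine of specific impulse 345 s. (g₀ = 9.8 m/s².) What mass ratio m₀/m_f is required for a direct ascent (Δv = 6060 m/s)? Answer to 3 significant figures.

v_e = Isp · g₀ = 345 × 9.8 = 3381.0 m/s.
By the Tsiolkovsky rocket equation, m₀/m_f = exp(Δv / v_e) = exp(6060 / 3381.0) = exp(1.7924) = 6.0037.

mass ratio ≈ 6.00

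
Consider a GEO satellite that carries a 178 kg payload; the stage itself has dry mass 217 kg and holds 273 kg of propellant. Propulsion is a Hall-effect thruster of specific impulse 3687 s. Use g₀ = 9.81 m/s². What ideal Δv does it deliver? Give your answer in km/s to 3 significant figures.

v_e = Isp · g₀ = 3687 × 9.81 = 36169.5 m/s.
m₀ = payload + dry + propellant = 178 + 217 + 273 = 668 kg.
m_f = payload + dry = 178 + 217 = 395 kg.
Rocket equation: Δv = v_e · ln(m₀/m_f) = 36169.5 × ln(1.691) = 36169.5 × 0.5254 ≈ 19003.5 m/s.

Δv ≈ 19.0 km/s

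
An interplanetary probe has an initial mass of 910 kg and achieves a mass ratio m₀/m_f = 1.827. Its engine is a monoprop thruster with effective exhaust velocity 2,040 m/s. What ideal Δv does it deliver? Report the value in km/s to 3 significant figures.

Δv ≈ 1.23 km/s

Using Δv = v_e ln(m₀/m_f): Δv = v_e · ln(1.827) = 2040.0 × 0.6027 ≈ 1229.5 m/s.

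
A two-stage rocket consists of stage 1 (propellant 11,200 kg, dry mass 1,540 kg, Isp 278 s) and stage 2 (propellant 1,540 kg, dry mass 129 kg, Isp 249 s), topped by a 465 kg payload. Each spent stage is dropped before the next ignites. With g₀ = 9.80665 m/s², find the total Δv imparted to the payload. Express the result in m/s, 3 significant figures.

Ignition mass of stage 1 = 11,200+1,540 + 1,540+129 + 465 = 14,874 kg.
Stage 1: m₀ = 14,874 kg, m_f = 14,874 − 11,200 = 3,674 kg; Δv = 278×9.80665×ln(4.048) = 2726.2×1.3983 ≈ 3812 m/s.
Stage 2: m₀ = 2,134 kg, m_f = 2,134 − 1,540 = 594 kg; Δv = 249×9.80665×ln(3.593) = 2441.9×1.2789 ≈ 3123 m/s.
Total Δv = 3812 + 3123 = 6935 m/s.

Δv ≈ 6940 m/s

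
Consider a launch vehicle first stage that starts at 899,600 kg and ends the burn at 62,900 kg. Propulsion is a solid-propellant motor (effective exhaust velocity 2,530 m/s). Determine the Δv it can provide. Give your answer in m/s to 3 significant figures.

Δv = v_e · ln(m₀/m_f) = 2530.0 × ln(14.3) = 2530.0 × 2.6604 ≈ 6730.8 m/s.

Δv ≈ 6730 m/s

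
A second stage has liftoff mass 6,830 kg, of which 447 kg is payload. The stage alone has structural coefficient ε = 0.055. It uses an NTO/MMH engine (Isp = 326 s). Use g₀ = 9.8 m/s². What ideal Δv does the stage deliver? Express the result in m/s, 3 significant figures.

Stage wet mass = m₀ − payload = 6,830 − 447 = 6,383 kg.
Stage dry mass = ε × stage wet mass = 0.055 × 6,383 = 351.065 kg.
Burnout mass m_f = stage dry + payload = 351.065 + 447 = 798.065 kg.
v_e = Isp · g₀ = 326 × 9.8 = 3194.8 m/s.
By the Tsiolkovsky rocket equation, Δv = v_e · ln(6,830/798.065) = 3194.8 × ln(8.558) = 3194.8 × 2.1469 ≈ 6859 m/s.

Δv ≈ 6860 m/s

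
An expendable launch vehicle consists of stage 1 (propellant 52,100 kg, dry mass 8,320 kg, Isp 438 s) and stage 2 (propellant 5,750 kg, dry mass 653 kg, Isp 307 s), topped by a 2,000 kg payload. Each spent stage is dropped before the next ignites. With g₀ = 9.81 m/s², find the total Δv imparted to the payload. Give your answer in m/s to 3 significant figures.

Ignition mass of stage 1 = 52,100+8,320 + 5,750+653 + 2,000 = 68,823 kg.
Stage 1: m₀ = 68,823 kg, m_f = 68,823 − 52,100 = 16,723 kg; Δv = 438×9.81×ln(4.115) = 4296.8×1.4148 ≈ 6079 m/s.
Stage 2: m₀ = 8,403 kg, m_f = 8,403 − 5,750 = 2,653 kg; Δv = 307×9.81×ln(3.167) = 3011.7×1.1529 ≈ 3472 m/s.
Total Δv = 6079 + 3472 = 9551 m/s.

Δv ≈ 9550 m/s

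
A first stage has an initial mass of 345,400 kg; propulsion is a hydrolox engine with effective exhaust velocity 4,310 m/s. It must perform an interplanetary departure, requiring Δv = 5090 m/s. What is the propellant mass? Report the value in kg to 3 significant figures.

propellant mass ≈ 239000 kg

From the ideal rocket equation, m₀/m_f = exp(Δv / v_e) = exp(5090 / 4310.0) = exp(1.1810) = 3.2575.
m_f = 345,400 / 3.2575 = 106,032 kg, so propellant = m₀ − m_f = 345,400 − 106,032 = 239,368 kg.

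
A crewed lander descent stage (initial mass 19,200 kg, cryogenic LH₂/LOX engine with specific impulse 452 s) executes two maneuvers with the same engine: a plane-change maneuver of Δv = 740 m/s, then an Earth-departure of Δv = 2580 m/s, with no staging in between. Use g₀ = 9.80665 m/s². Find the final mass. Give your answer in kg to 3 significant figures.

v_e = Isp · g₀ = 452 × 9.80665 = 4432.6 m/s.
After the first burn: m = 19200 × exp(−740/4432.6) = 19200 × 0.84625 = 16,248 kg.
After the second burn: m = 16,248 × exp(−2580/4432.6) = 16,248 × 0.55875 = 9,078.57 kg.

final mass ≈ 9080 kg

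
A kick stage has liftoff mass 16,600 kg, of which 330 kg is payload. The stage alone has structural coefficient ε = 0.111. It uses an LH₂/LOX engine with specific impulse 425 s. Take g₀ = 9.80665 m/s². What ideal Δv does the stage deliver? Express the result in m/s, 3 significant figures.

Δv ≈ 8550 m/s

Stage wet mass = m₀ − payload = 16,600 − 330 = 16,270 kg.
Stage dry mass = ε × stage wet mass = 0.111 × 16,270 = 1,805.97 kg.
Burnout mass m_f = stage dry + payload = 1,805.97 + 330 = 2,135.97 kg.
v_e = Isp · g₀ = 425 × 9.80665 = 4167.8 m/s.
Δv = v_e · ln(16,600/2,135.97) = 4167.8 × ln(7.772) = 4167.8 × 2.0505 ≈ 8546 m/s.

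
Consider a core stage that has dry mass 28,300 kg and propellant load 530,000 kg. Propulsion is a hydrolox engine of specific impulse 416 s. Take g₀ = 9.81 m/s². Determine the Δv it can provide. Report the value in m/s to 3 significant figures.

Δv ≈ 12200 m/s

v_e = Isp · g₀ = 416 × 9.81 = 4081.0 m/s.
m₀ = m_dry + m_prop = 28,300 + 530,000 = 558,300 kg.
By the Tsiolkovsky rocket equation, Δv = v_e · ln(m₀/m_f) = 4081.0 × ln(19.73) = 4081.0 × 2.9820 ≈ 12169.6 m/s.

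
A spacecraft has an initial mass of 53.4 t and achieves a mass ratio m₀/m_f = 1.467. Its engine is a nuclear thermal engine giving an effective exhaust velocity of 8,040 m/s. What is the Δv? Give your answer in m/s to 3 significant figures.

Δv ≈ 3080 m/s

From the ideal rocket equation, Δv = v_e · ln(1.467) = 8040.0 × 0.3832 ≈ 3081.1 m/s.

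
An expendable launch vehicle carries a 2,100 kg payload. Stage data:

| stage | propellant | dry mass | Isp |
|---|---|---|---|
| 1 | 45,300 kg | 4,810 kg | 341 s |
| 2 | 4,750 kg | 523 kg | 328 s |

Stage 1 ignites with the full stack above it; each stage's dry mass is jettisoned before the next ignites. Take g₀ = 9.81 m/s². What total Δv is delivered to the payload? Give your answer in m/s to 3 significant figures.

Δv ≈ 8520 m/s

Ignition mass of stage 1 = 45,300+4,810 + 4,750+523 + 2,100 = 57,483 kg.
Stage 1: m₀ = 57,483 kg, m_f = 57,483 − 45,300 = 12,183 kg; Δv = 341×9.81×ln(4.718) = 3345.2×1.5514 ≈ 5190 m/s.
Stage 2: m₀ = 7,373 kg, m_f = 7,373 − 4,750 = 2,623 kg; Δv = 328×9.81×ln(2.811) = 3217.7×1.0335 ≈ 3325 m/s.
Total Δv = 5190 + 3325 = 8515 m/s.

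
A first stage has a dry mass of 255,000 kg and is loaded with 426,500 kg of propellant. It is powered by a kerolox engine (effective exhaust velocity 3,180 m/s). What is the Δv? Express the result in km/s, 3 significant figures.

Δv ≈ 3.13 km/s

m₀ = m_dry + m_prop = 255,000 + 426,500 = 681,500 kg.
Δv = v_e · ln(m₀/m_f) = 3180.0 × ln(2.673) = 3180.0 × 0.9830 ≈ 3126.0 m/s.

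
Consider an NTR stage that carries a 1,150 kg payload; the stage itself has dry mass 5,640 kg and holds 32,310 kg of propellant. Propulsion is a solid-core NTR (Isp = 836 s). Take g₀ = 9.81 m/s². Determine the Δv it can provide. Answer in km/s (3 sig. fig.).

v_e = Isp · g₀ = 836 × 9.81 = 8201.2 m/s.
m₀ = payload + dry + propellant = 1,150 + 5,640 + 32,310 = 39,100 kg.
m_f = payload + dry = 1,150 + 5,640 = 6,790 kg.
Using Δv = v_e ln(m₀/m_f): Δv = v_e · ln(m₀/m_f) = 8201.2 × ln(5.758) = 8201.2 × 1.7507 ≈ 14357.5 m/s.

Δv ≈ 14.4 km/s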